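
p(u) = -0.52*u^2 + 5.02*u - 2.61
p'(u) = 5.02 - 1.04*u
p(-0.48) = -5.14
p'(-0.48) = 5.52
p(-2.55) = -18.79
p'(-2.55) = 7.67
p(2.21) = 5.94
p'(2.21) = 2.72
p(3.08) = 7.92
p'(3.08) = 1.82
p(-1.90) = -14.03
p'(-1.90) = 7.00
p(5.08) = 9.47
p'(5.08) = -0.26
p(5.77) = 9.04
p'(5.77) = -0.98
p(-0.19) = -3.58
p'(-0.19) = 5.22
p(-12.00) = -137.73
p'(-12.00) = 17.50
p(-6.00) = -51.45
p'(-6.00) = 11.26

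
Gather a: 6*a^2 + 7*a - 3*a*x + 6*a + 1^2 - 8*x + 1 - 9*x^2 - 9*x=6*a^2 + a*(13 - 3*x) - 9*x^2 - 17*x + 2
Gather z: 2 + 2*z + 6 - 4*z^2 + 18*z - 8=-4*z^2 + 20*z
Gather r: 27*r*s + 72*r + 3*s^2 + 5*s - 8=r*(27*s + 72) + 3*s^2 + 5*s - 8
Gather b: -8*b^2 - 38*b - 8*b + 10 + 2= -8*b^2 - 46*b + 12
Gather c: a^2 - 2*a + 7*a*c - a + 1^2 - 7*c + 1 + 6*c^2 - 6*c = a^2 - 3*a + 6*c^2 + c*(7*a - 13) + 2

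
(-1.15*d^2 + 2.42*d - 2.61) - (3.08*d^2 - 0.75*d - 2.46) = -4.23*d^2 + 3.17*d - 0.15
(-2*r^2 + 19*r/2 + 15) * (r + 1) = -2*r^3 + 15*r^2/2 + 49*r/2 + 15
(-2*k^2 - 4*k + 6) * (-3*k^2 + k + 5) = 6*k^4 + 10*k^3 - 32*k^2 - 14*k + 30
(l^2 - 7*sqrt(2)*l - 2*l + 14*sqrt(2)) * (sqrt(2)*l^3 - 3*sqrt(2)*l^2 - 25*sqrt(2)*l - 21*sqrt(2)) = sqrt(2)*l^5 - 14*l^4 - 5*sqrt(2)*l^4 - 19*sqrt(2)*l^3 + 70*l^3 + 29*sqrt(2)*l^2 + 266*l^2 - 406*l + 42*sqrt(2)*l - 588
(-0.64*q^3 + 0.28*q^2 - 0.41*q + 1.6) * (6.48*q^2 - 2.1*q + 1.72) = -4.1472*q^5 + 3.1584*q^4 - 4.3456*q^3 + 11.7106*q^2 - 4.0652*q + 2.752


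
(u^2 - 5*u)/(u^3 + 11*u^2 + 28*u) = (u - 5)/(u^2 + 11*u + 28)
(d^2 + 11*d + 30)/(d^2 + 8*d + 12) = (d + 5)/(d + 2)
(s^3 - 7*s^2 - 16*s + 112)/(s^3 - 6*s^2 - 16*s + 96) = (s - 7)/(s - 6)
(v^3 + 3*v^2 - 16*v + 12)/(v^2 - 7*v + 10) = (v^2 + 5*v - 6)/(v - 5)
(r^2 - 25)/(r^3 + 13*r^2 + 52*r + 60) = (r - 5)/(r^2 + 8*r + 12)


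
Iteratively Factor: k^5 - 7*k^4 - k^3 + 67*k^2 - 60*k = (k)*(k^4 - 7*k^3 - k^2 + 67*k - 60) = k*(k - 5)*(k^3 - 2*k^2 - 11*k + 12) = k*(k - 5)*(k + 3)*(k^2 - 5*k + 4) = k*(k - 5)*(k - 1)*(k + 3)*(k - 4)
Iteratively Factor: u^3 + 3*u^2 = (u + 3)*(u^2) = u*(u + 3)*(u)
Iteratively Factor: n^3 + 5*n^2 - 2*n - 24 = (n + 3)*(n^2 + 2*n - 8) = (n + 3)*(n + 4)*(n - 2)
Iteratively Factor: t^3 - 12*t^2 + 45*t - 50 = (t - 5)*(t^2 - 7*t + 10) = (t - 5)^2*(t - 2)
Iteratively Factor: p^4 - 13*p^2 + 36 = (p + 2)*(p^3 - 2*p^2 - 9*p + 18) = (p - 2)*(p + 2)*(p^2 - 9) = (p - 3)*(p - 2)*(p + 2)*(p + 3)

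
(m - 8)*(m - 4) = m^2 - 12*m + 32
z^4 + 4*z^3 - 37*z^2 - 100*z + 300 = (z - 5)*(z - 2)*(z + 5)*(z + 6)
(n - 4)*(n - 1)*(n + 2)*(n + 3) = n^4 - 15*n^2 - 10*n + 24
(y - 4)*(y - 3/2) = y^2 - 11*y/2 + 6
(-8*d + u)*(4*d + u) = -32*d^2 - 4*d*u + u^2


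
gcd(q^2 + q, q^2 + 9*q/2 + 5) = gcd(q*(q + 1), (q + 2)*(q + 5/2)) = 1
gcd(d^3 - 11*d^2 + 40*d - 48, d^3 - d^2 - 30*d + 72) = d^2 - 7*d + 12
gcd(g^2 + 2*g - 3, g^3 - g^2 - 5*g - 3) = 1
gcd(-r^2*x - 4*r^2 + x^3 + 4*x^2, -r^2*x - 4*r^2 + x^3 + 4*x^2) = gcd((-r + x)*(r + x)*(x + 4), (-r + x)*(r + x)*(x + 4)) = -r^2*x - 4*r^2 + x^3 + 4*x^2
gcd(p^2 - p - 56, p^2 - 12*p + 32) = p - 8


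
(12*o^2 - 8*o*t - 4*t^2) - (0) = 12*o^2 - 8*o*t - 4*t^2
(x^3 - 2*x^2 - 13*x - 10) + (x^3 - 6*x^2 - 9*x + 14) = 2*x^3 - 8*x^2 - 22*x + 4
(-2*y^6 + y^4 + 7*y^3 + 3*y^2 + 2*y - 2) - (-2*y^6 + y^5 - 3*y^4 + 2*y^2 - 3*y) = -y^5 + 4*y^4 + 7*y^3 + y^2 + 5*y - 2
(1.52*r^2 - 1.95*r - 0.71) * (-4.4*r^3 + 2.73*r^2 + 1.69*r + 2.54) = -6.688*r^5 + 12.7296*r^4 + 0.3693*r^3 - 1.373*r^2 - 6.1529*r - 1.8034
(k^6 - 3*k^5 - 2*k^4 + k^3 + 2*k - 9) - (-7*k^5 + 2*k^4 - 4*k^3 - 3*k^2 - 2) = k^6 + 4*k^5 - 4*k^4 + 5*k^3 + 3*k^2 + 2*k - 7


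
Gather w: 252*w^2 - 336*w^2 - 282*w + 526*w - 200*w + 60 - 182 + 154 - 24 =-84*w^2 + 44*w + 8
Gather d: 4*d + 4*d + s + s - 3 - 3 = 8*d + 2*s - 6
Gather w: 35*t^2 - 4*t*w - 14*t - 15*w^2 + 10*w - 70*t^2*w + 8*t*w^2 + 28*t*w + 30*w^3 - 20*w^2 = 35*t^2 - 14*t + 30*w^3 + w^2*(8*t - 35) + w*(-70*t^2 + 24*t + 10)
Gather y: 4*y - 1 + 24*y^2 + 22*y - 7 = 24*y^2 + 26*y - 8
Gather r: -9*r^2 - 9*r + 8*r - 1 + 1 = -9*r^2 - r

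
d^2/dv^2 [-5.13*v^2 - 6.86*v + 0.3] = -10.2600000000000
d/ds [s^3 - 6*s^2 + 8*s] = 3*s^2 - 12*s + 8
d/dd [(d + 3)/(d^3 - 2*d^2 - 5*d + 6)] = (d^3 - 2*d^2 - 5*d + (d + 3)*(-3*d^2 + 4*d + 5) + 6)/(d^3 - 2*d^2 - 5*d + 6)^2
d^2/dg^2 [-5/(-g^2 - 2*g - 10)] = 10*(-g^2 - 2*g + 4*(g + 1)^2 - 10)/(g^2 + 2*g + 10)^3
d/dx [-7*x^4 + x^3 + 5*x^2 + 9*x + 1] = -28*x^3 + 3*x^2 + 10*x + 9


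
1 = 1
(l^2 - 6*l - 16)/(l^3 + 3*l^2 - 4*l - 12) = (l - 8)/(l^2 + l - 6)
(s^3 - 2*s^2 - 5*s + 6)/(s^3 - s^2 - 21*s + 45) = (s^2 + s - 2)/(s^2 + 2*s - 15)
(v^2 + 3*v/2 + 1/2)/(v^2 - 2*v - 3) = (v + 1/2)/(v - 3)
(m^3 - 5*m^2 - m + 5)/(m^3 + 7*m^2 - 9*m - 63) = (m^3 - 5*m^2 - m + 5)/(m^3 + 7*m^2 - 9*m - 63)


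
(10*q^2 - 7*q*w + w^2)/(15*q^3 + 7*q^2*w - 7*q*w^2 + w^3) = (2*q - w)/(3*q^2 + 2*q*w - w^2)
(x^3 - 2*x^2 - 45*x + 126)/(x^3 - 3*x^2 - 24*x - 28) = (-x^3 + 2*x^2 + 45*x - 126)/(-x^3 + 3*x^2 + 24*x + 28)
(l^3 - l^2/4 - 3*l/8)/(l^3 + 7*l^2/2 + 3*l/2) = (l - 3/4)/(l + 3)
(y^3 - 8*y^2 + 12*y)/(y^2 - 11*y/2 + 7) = 2*y*(y - 6)/(2*y - 7)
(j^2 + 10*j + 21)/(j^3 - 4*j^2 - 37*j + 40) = (j^2 + 10*j + 21)/(j^3 - 4*j^2 - 37*j + 40)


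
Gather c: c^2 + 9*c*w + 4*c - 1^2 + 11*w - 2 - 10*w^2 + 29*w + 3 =c^2 + c*(9*w + 4) - 10*w^2 + 40*w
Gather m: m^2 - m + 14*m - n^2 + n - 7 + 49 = m^2 + 13*m - n^2 + n + 42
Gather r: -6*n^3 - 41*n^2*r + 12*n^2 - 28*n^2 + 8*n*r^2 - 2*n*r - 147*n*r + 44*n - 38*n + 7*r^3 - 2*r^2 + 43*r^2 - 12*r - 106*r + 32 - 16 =-6*n^3 - 16*n^2 + 6*n + 7*r^3 + r^2*(8*n + 41) + r*(-41*n^2 - 149*n - 118) + 16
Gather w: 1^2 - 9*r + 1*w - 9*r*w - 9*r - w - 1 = -9*r*w - 18*r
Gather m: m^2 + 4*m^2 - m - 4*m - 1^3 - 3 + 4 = 5*m^2 - 5*m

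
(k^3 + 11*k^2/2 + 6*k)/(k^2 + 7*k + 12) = k*(2*k + 3)/(2*(k + 3))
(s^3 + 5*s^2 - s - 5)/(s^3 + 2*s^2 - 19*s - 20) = (s - 1)/(s - 4)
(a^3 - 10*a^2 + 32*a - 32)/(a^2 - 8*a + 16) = a - 2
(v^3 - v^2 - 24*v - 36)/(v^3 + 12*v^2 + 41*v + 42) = (v - 6)/(v + 7)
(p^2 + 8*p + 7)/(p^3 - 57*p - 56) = 1/(p - 8)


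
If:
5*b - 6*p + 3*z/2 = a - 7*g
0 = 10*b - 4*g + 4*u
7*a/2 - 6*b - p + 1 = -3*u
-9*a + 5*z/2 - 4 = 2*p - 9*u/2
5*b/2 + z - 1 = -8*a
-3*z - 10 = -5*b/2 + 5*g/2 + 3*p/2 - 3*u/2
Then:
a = -7460/183053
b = -171562/183053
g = -1334643/183053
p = -1530899/183053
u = -905738/183053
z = 671638/183053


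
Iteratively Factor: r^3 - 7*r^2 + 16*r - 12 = (r - 2)*(r^2 - 5*r + 6) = (r - 2)^2*(r - 3)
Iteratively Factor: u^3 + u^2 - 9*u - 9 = (u + 3)*(u^2 - 2*u - 3) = (u - 3)*(u + 3)*(u + 1)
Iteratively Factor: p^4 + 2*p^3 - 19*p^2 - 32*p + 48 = (p - 4)*(p^3 + 6*p^2 + 5*p - 12) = (p - 4)*(p + 3)*(p^2 + 3*p - 4) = (p - 4)*(p - 1)*(p + 3)*(p + 4)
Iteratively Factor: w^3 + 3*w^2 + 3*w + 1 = (w + 1)*(w^2 + 2*w + 1) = (w + 1)^2*(w + 1)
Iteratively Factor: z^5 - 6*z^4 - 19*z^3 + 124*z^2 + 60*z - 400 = (z - 5)*(z^4 - z^3 - 24*z^2 + 4*z + 80) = (z - 5)*(z - 2)*(z^3 + z^2 - 22*z - 40) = (z - 5)*(z - 2)*(z + 2)*(z^2 - z - 20) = (z - 5)^2*(z - 2)*(z + 2)*(z + 4)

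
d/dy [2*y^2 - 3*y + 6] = 4*y - 3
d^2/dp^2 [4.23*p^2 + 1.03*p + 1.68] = 8.46000000000000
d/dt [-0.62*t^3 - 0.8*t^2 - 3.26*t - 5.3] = -1.86*t^2 - 1.6*t - 3.26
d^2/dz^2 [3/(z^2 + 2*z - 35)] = 6*(-z^2 - 2*z + 4*(z + 1)^2 + 35)/(z^2 + 2*z - 35)^3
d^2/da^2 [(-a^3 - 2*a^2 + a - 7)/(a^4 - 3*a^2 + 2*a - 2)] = 2*(-a^9 - 6*a^8 - 3*a^7 - 62*a^6 - 9*a^5 + 135*a^4 - 9*a^3 - 225*a^2 + 96*a + 10)/(a^12 - 9*a^10 + 6*a^9 + 21*a^8 - 36*a^7 + 21*a^6 + 30*a^5 - 78*a^4 + 80*a^3 - 60*a^2 + 24*a - 8)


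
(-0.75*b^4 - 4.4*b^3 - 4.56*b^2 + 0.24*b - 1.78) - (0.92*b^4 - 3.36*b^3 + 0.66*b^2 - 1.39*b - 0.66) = -1.67*b^4 - 1.04*b^3 - 5.22*b^2 + 1.63*b - 1.12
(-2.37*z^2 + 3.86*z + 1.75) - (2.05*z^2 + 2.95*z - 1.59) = -4.42*z^2 + 0.91*z + 3.34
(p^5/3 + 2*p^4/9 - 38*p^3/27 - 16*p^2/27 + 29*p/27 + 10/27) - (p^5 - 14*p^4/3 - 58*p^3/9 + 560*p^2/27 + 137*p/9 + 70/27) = -2*p^5/3 + 44*p^4/9 + 136*p^3/27 - 64*p^2/3 - 382*p/27 - 20/9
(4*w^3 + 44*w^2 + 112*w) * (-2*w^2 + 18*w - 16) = -8*w^5 - 16*w^4 + 504*w^3 + 1312*w^2 - 1792*w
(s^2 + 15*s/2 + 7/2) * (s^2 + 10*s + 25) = s^4 + 35*s^3/2 + 207*s^2/2 + 445*s/2 + 175/2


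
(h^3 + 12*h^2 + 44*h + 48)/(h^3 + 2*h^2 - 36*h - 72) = (h + 4)/(h - 6)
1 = 1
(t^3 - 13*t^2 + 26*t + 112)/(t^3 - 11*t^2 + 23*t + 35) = (t^2 - 6*t - 16)/(t^2 - 4*t - 5)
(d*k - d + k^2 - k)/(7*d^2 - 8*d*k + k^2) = (d*k - d + k^2 - k)/(7*d^2 - 8*d*k + k^2)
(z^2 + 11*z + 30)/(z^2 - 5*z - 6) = (z^2 + 11*z + 30)/(z^2 - 5*z - 6)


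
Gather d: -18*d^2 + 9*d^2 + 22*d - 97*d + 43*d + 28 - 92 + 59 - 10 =-9*d^2 - 32*d - 15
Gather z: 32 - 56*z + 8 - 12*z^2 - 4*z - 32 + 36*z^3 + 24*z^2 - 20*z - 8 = 36*z^3 + 12*z^2 - 80*z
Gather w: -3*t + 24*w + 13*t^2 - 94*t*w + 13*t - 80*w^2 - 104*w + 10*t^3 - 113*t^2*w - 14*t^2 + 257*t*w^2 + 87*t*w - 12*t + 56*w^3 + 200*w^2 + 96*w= 10*t^3 - t^2 - 2*t + 56*w^3 + w^2*(257*t + 120) + w*(-113*t^2 - 7*t + 16)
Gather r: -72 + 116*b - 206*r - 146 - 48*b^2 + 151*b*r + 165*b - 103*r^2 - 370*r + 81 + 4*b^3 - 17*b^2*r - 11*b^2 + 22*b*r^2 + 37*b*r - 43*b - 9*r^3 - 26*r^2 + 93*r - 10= 4*b^3 - 59*b^2 + 238*b - 9*r^3 + r^2*(22*b - 129) + r*(-17*b^2 + 188*b - 483) - 147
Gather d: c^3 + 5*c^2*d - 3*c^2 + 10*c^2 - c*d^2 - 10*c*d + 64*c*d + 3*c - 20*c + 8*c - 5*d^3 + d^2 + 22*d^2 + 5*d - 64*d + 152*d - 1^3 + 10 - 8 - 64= c^3 + 7*c^2 - 9*c - 5*d^3 + d^2*(23 - c) + d*(5*c^2 + 54*c + 93) - 63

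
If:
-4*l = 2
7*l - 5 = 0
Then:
No Solution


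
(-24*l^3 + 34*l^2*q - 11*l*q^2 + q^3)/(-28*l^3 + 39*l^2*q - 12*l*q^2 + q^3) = (-6*l + q)/(-7*l + q)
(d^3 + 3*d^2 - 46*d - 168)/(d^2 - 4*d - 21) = (d^2 + 10*d + 24)/(d + 3)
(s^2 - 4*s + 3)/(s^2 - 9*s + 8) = (s - 3)/(s - 8)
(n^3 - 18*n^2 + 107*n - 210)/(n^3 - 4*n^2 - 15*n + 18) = (n^2 - 12*n + 35)/(n^2 + 2*n - 3)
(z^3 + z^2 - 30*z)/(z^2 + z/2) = 2*(z^2 + z - 30)/(2*z + 1)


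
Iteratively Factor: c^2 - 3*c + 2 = (c - 2)*(c - 1)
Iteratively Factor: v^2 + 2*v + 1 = (v + 1)*(v + 1)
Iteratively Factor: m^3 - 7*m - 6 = (m - 3)*(m^2 + 3*m + 2) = (m - 3)*(m + 2)*(m + 1)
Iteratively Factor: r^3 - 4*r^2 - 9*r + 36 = (r - 3)*(r^2 - r - 12) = (r - 4)*(r - 3)*(r + 3)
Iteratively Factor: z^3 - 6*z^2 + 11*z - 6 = (z - 1)*(z^2 - 5*z + 6) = (z - 3)*(z - 1)*(z - 2)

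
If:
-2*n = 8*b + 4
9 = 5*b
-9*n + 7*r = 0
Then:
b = 9/5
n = -46/5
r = -414/35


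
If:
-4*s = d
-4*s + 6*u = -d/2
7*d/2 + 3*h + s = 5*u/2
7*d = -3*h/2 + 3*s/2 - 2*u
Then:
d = 0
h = 0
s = 0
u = 0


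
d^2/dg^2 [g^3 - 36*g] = 6*g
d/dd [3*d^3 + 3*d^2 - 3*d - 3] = 9*d^2 + 6*d - 3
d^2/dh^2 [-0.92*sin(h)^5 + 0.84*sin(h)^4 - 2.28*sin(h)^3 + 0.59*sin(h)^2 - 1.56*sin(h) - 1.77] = 23.0*sin(h)^5 - 13.44*sin(h)^4 + 2.12*sin(h)^3 + 7.72*sin(h)^2 - 12.12*sin(h) + 1.18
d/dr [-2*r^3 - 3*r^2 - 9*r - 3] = -6*r^2 - 6*r - 9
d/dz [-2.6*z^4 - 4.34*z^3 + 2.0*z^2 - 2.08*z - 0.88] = -10.4*z^3 - 13.02*z^2 + 4.0*z - 2.08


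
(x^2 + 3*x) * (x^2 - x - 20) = x^4 + 2*x^3 - 23*x^2 - 60*x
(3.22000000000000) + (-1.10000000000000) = 2.12000000000000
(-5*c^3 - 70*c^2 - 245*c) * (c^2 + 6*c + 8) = -5*c^5 - 100*c^4 - 705*c^3 - 2030*c^2 - 1960*c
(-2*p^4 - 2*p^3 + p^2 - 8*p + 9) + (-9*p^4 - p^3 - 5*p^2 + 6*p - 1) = -11*p^4 - 3*p^3 - 4*p^2 - 2*p + 8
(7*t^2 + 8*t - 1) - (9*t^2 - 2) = -2*t^2 + 8*t + 1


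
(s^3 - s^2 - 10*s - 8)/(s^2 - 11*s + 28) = (s^2 + 3*s + 2)/(s - 7)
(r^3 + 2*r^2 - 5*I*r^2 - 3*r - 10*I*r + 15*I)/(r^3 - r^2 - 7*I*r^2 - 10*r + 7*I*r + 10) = (r + 3)/(r - 2*I)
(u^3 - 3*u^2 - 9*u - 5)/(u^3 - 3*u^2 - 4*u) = (u^2 - 4*u - 5)/(u*(u - 4))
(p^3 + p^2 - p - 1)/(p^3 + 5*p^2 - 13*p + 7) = (p^2 + 2*p + 1)/(p^2 + 6*p - 7)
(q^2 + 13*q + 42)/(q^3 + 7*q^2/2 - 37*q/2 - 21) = 2*(q + 7)/(2*q^2 - 5*q - 7)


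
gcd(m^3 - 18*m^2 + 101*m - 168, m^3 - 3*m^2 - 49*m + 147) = m^2 - 10*m + 21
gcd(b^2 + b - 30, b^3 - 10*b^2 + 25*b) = b - 5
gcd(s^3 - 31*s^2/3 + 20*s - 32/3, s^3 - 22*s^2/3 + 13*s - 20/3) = s^2 - 7*s/3 + 4/3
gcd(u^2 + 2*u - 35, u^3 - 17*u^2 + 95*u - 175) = u - 5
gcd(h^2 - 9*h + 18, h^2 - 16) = 1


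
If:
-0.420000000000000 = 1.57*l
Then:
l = -0.27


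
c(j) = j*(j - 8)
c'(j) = 2*j - 8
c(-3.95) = 47.20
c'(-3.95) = -15.90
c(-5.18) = 68.27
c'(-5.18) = -18.36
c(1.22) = -8.27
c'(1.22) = -5.56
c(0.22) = -1.71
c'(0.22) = -7.56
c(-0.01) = 0.08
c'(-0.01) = -8.02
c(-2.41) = 25.09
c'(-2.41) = -12.82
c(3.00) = -15.00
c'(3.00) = -2.00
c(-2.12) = 21.45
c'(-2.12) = -12.24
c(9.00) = 9.00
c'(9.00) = 10.00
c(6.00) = -12.00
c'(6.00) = 4.00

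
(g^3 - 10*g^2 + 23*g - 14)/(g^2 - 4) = (g^2 - 8*g + 7)/(g + 2)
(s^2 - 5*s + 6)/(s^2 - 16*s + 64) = (s^2 - 5*s + 6)/(s^2 - 16*s + 64)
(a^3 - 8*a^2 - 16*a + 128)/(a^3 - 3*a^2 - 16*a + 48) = (a - 8)/(a - 3)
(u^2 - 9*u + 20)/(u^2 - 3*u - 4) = (u - 5)/(u + 1)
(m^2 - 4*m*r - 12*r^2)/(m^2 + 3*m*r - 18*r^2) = (m^2 - 4*m*r - 12*r^2)/(m^2 + 3*m*r - 18*r^2)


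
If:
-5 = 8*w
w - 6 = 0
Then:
No Solution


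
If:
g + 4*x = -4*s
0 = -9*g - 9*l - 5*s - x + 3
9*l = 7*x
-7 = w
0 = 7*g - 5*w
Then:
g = -5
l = 1169/108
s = -38/3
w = -7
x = 167/12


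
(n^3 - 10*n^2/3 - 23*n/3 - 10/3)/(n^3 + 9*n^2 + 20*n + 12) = (3*n^2 - 13*n - 10)/(3*(n^2 + 8*n + 12))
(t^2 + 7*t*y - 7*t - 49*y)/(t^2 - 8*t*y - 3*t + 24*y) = (t^2 + 7*t*y - 7*t - 49*y)/(t^2 - 8*t*y - 3*t + 24*y)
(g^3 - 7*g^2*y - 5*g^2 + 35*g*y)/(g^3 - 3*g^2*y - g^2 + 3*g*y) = (g^2 - 7*g*y - 5*g + 35*y)/(g^2 - 3*g*y - g + 3*y)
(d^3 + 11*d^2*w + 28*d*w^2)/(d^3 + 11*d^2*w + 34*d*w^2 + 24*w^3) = d*(d + 7*w)/(d^2 + 7*d*w + 6*w^2)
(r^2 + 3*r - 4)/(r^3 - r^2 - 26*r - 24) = (r - 1)/(r^2 - 5*r - 6)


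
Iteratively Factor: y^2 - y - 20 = (y - 5)*(y + 4)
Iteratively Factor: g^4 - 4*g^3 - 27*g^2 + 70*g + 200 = (g - 5)*(g^3 + g^2 - 22*g - 40) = (g - 5)*(g + 2)*(g^2 - g - 20) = (g - 5)*(g + 2)*(g + 4)*(g - 5)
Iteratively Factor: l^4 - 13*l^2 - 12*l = (l + 3)*(l^3 - 3*l^2 - 4*l) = (l + 1)*(l + 3)*(l^2 - 4*l) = (l - 4)*(l + 1)*(l + 3)*(l)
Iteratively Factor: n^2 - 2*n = (n)*(n - 2)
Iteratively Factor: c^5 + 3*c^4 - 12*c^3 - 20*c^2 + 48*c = (c + 4)*(c^4 - c^3 - 8*c^2 + 12*c) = c*(c + 4)*(c^3 - c^2 - 8*c + 12) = c*(c - 2)*(c + 4)*(c^2 + c - 6) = c*(c - 2)*(c + 3)*(c + 4)*(c - 2)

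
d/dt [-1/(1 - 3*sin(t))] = -3*cos(t)/(3*sin(t) - 1)^2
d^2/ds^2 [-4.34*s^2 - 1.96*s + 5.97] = -8.68000000000000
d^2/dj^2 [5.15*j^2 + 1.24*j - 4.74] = 10.3000000000000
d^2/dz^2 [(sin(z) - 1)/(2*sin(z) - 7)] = 5*(-7*sin(z) + cos(2*z) + 3)/(2*sin(z) - 7)^3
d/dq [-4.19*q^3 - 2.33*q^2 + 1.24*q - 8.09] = -12.57*q^2 - 4.66*q + 1.24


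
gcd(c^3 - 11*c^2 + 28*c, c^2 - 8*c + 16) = c - 4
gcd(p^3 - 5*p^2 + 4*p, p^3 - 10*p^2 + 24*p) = p^2 - 4*p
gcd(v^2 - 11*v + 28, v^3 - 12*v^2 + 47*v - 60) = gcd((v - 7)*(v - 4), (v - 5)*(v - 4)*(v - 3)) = v - 4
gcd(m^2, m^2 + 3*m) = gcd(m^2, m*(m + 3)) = m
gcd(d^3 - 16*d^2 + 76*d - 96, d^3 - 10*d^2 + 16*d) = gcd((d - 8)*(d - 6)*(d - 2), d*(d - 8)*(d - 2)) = d^2 - 10*d + 16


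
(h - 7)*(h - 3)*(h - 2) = h^3 - 12*h^2 + 41*h - 42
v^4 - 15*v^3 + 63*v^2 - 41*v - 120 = (v - 8)*(v - 5)*(v - 3)*(v + 1)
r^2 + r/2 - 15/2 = (r - 5/2)*(r + 3)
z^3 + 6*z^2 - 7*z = z*(z - 1)*(z + 7)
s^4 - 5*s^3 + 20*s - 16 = (s - 4)*(s - 2)*(s - 1)*(s + 2)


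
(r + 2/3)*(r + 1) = r^2 + 5*r/3 + 2/3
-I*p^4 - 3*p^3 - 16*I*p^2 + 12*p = p*(p - 6*I)*(p + 2*I)*(-I*p + 1)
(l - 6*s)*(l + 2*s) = l^2 - 4*l*s - 12*s^2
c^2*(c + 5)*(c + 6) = c^4 + 11*c^3 + 30*c^2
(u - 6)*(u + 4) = u^2 - 2*u - 24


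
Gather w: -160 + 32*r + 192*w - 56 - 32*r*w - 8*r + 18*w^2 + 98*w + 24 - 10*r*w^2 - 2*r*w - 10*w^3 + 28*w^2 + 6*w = 24*r - 10*w^3 + w^2*(46 - 10*r) + w*(296 - 34*r) - 192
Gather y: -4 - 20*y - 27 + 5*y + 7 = -15*y - 24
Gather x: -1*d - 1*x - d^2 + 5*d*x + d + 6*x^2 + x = -d^2 + 5*d*x + 6*x^2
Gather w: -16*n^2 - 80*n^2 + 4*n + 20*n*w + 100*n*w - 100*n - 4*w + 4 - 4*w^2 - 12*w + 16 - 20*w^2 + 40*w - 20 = -96*n^2 - 96*n - 24*w^2 + w*(120*n + 24)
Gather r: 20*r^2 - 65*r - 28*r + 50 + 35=20*r^2 - 93*r + 85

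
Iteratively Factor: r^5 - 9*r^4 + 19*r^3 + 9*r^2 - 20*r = (r - 5)*(r^4 - 4*r^3 - r^2 + 4*r) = (r - 5)*(r - 4)*(r^3 - r) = r*(r - 5)*(r - 4)*(r^2 - 1) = r*(r - 5)*(r - 4)*(r - 1)*(r + 1)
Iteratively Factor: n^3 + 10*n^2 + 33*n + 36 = (n + 4)*(n^2 + 6*n + 9) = (n + 3)*(n + 4)*(n + 3)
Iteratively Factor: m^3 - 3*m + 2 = (m - 1)*(m^2 + m - 2) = (m - 1)*(m + 2)*(m - 1)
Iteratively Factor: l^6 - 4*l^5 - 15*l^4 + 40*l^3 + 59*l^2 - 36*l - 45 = (l + 3)*(l^5 - 7*l^4 + 6*l^3 + 22*l^2 - 7*l - 15) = (l + 1)*(l + 3)*(l^4 - 8*l^3 + 14*l^2 + 8*l - 15) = (l + 1)^2*(l + 3)*(l^3 - 9*l^2 + 23*l - 15) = (l - 3)*(l + 1)^2*(l + 3)*(l^2 - 6*l + 5) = (l - 5)*(l - 3)*(l + 1)^2*(l + 3)*(l - 1)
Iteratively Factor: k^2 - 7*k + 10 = (k - 5)*(k - 2)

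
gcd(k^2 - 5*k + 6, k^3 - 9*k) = k - 3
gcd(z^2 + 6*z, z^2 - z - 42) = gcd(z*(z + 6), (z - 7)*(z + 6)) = z + 6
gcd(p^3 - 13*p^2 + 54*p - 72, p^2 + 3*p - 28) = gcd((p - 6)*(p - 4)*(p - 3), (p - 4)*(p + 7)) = p - 4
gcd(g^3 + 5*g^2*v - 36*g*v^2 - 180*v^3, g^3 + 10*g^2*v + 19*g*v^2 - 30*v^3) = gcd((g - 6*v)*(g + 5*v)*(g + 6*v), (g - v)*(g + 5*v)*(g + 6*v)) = g^2 + 11*g*v + 30*v^2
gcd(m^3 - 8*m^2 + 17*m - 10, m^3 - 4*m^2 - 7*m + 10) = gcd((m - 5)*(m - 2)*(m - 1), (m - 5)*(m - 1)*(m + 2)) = m^2 - 6*m + 5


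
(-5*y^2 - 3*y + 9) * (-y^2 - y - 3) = 5*y^4 + 8*y^3 + 9*y^2 - 27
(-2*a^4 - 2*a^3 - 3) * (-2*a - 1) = 4*a^5 + 6*a^4 + 2*a^3 + 6*a + 3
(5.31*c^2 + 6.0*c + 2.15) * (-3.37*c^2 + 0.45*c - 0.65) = -17.8947*c^4 - 17.8305*c^3 - 7.997*c^2 - 2.9325*c - 1.3975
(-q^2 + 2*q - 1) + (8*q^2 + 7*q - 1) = 7*q^2 + 9*q - 2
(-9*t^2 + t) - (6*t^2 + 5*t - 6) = -15*t^2 - 4*t + 6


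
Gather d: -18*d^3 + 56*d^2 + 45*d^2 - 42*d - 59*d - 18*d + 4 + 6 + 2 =-18*d^3 + 101*d^2 - 119*d + 12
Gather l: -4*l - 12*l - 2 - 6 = -16*l - 8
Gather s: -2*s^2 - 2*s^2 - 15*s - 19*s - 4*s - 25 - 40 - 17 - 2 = -4*s^2 - 38*s - 84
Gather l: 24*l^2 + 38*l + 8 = 24*l^2 + 38*l + 8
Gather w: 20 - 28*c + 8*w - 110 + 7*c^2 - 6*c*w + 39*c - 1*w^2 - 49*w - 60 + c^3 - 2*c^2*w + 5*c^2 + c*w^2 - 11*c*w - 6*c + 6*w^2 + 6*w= c^3 + 12*c^2 + 5*c + w^2*(c + 5) + w*(-2*c^2 - 17*c - 35) - 150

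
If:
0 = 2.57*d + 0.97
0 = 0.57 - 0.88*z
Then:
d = -0.38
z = 0.65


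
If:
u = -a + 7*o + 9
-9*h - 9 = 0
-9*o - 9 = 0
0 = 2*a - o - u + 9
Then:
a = -8/3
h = -1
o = -1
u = 14/3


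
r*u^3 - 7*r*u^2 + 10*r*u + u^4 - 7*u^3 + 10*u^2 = u*(r + u)*(u - 5)*(u - 2)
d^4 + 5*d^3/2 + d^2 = d^2*(d + 1/2)*(d + 2)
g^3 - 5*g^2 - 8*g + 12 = (g - 6)*(g - 1)*(g + 2)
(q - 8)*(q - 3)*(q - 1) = q^3 - 12*q^2 + 35*q - 24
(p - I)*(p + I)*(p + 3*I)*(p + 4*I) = p^4 + 7*I*p^3 - 11*p^2 + 7*I*p - 12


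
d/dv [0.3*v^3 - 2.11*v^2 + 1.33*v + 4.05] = 0.9*v^2 - 4.22*v + 1.33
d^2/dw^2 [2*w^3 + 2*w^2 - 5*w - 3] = 12*w + 4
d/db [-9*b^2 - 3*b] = -18*b - 3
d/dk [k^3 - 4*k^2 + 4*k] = 3*k^2 - 8*k + 4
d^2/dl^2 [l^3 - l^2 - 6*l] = 6*l - 2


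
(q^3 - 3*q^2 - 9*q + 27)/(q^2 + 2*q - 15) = (q^2 - 9)/(q + 5)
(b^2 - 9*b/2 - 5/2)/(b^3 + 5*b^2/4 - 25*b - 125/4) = 2*(2*b + 1)/(4*b^2 + 25*b + 25)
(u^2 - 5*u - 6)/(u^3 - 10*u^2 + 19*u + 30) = 1/(u - 5)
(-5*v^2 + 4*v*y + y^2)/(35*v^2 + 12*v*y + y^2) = (-v + y)/(7*v + y)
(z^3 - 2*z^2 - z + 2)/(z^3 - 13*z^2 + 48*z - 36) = (z^2 - z - 2)/(z^2 - 12*z + 36)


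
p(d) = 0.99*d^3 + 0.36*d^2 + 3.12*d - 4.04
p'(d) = 2.97*d^2 + 0.72*d + 3.12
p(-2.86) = -33.18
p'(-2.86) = 25.35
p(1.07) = 0.92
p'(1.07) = 7.29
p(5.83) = 222.56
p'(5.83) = 108.26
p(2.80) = 29.25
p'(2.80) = 28.42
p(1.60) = 5.93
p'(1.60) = 11.88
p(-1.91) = -15.58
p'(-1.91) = 12.58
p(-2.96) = -35.80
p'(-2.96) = 27.01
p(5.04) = 147.57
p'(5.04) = 82.19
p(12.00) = 1795.96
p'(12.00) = 439.44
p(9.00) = 774.91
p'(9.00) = 250.17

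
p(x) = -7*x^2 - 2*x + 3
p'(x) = -14*x - 2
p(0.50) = 0.25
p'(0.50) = -9.00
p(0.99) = -5.84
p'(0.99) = -15.86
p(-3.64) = -82.47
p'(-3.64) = 48.96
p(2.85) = -59.56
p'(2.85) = -41.90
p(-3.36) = -69.31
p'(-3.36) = 45.04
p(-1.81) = -16.31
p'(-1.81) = 23.34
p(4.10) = -122.87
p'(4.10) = -59.40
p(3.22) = -76.02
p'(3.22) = -47.08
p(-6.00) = -237.00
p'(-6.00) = 82.00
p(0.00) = 3.00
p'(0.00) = -2.00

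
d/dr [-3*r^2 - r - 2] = -6*r - 1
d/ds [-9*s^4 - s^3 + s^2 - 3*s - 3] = -36*s^3 - 3*s^2 + 2*s - 3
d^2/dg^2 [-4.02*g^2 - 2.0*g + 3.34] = -8.04000000000000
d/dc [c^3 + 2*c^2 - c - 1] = 3*c^2 + 4*c - 1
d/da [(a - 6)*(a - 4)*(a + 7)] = 3*a^2 - 6*a - 46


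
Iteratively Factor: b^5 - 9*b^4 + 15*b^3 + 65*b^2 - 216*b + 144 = (b - 4)*(b^4 - 5*b^3 - 5*b^2 + 45*b - 36) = (b - 4)*(b - 1)*(b^3 - 4*b^2 - 9*b + 36) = (b - 4)*(b - 3)*(b - 1)*(b^2 - b - 12) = (b - 4)*(b - 3)*(b - 1)*(b + 3)*(b - 4)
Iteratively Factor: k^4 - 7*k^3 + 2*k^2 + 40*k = (k)*(k^3 - 7*k^2 + 2*k + 40) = k*(k + 2)*(k^2 - 9*k + 20) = k*(k - 4)*(k + 2)*(k - 5)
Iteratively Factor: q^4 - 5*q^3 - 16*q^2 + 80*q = (q + 4)*(q^3 - 9*q^2 + 20*q) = (q - 4)*(q + 4)*(q^2 - 5*q) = q*(q - 4)*(q + 4)*(q - 5)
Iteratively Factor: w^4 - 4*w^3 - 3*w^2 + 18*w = (w + 2)*(w^3 - 6*w^2 + 9*w) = w*(w + 2)*(w^2 - 6*w + 9) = w*(w - 3)*(w + 2)*(w - 3)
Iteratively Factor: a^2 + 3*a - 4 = (a + 4)*(a - 1)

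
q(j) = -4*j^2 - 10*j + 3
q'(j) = -8*j - 10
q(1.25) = -15.75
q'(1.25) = -20.00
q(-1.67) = 8.54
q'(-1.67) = 3.36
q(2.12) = -36.18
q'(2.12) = -26.96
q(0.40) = -1.64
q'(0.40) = -13.20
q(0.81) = -7.72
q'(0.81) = -16.48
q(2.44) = -45.21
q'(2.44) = -29.52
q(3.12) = -67.14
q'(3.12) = -34.96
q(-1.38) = 9.18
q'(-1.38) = 1.04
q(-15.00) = -747.00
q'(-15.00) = 110.00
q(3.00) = -63.00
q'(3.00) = -34.00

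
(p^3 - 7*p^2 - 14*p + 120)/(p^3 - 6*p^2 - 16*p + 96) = (p - 5)/(p - 4)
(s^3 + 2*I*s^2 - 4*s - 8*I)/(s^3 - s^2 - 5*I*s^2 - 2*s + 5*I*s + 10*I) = (s^2 + 2*s*(1 + I) + 4*I)/(s^2 + s*(1 - 5*I) - 5*I)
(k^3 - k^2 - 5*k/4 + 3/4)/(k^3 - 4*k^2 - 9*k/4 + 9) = (2*k^2 + k - 1)/(2*k^2 - 5*k - 12)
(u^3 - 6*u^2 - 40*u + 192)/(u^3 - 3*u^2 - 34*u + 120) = (u - 8)/(u - 5)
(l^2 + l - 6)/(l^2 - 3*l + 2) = (l + 3)/(l - 1)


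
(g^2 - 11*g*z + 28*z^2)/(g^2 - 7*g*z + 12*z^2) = (-g + 7*z)/(-g + 3*z)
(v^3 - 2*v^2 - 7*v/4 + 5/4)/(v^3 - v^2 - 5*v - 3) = (v^2 - 3*v + 5/4)/(v^2 - 2*v - 3)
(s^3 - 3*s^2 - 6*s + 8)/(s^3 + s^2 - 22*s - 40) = (s^2 - 5*s + 4)/(s^2 - s - 20)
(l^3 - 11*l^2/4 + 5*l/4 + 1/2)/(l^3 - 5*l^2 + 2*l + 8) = (4*l^2 - 3*l - 1)/(4*(l^2 - 3*l - 4))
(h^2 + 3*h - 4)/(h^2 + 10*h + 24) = (h - 1)/(h + 6)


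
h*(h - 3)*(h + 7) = h^3 + 4*h^2 - 21*h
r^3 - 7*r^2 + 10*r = r*(r - 5)*(r - 2)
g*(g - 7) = g^2 - 7*g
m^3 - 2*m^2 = m^2*(m - 2)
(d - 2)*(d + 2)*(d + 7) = d^3 + 7*d^2 - 4*d - 28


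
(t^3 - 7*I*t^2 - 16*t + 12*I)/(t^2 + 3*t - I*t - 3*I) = (t^3 - 7*I*t^2 - 16*t + 12*I)/(t^2 + t*(3 - I) - 3*I)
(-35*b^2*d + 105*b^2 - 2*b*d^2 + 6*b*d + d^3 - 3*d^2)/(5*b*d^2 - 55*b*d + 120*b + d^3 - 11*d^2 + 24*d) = (-7*b + d)/(d - 8)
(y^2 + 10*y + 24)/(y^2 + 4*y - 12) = (y + 4)/(y - 2)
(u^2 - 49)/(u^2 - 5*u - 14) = (u + 7)/(u + 2)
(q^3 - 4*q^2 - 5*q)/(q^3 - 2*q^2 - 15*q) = (q + 1)/(q + 3)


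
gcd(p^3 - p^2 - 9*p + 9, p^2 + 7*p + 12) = p + 3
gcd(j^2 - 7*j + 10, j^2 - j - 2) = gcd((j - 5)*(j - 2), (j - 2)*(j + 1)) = j - 2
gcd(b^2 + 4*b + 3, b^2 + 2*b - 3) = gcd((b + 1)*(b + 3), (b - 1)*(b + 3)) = b + 3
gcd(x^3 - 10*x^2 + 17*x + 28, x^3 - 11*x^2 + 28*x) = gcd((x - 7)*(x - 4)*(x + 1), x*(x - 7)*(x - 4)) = x^2 - 11*x + 28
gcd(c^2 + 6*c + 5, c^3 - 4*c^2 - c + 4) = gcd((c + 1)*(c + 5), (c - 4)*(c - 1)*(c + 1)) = c + 1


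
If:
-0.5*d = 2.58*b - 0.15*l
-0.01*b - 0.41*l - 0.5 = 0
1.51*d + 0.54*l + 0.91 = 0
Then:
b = -0.04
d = -0.17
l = -1.22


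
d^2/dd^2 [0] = 0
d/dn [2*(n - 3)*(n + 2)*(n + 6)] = 6*n^2 + 20*n - 24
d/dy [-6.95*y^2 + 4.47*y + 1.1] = 4.47 - 13.9*y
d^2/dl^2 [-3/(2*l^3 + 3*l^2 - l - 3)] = 6*(3*(2*l + 1)*(2*l^3 + 3*l^2 - l - 3) - (6*l^2 + 6*l - 1)^2)/(2*l^3 + 3*l^2 - l - 3)^3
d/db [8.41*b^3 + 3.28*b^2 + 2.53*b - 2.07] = 25.23*b^2 + 6.56*b + 2.53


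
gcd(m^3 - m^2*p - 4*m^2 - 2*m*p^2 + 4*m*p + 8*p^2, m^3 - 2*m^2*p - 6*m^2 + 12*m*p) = -m + 2*p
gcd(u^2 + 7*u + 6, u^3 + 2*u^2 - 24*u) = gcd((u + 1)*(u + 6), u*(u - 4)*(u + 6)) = u + 6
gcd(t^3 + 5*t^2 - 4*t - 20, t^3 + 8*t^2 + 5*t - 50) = t^2 + 3*t - 10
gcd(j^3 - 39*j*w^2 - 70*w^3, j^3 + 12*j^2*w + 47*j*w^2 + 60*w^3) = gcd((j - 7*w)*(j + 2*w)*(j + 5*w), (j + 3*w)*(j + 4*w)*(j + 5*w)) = j + 5*w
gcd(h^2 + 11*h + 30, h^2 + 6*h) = h + 6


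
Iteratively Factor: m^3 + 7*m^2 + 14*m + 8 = (m + 2)*(m^2 + 5*m + 4) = (m + 1)*(m + 2)*(m + 4)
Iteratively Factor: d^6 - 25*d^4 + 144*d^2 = (d + 3)*(d^5 - 3*d^4 - 16*d^3 + 48*d^2) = d*(d + 3)*(d^4 - 3*d^3 - 16*d^2 + 48*d) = d^2*(d + 3)*(d^3 - 3*d^2 - 16*d + 48) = d^2*(d - 3)*(d + 3)*(d^2 - 16) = d^2*(d - 4)*(d - 3)*(d + 3)*(d + 4)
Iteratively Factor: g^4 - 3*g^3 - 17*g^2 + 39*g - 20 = (g - 5)*(g^3 + 2*g^2 - 7*g + 4) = (g - 5)*(g - 1)*(g^2 + 3*g - 4) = (g - 5)*(g - 1)*(g + 4)*(g - 1)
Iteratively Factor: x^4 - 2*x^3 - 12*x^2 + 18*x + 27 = (x + 3)*(x^3 - 5*x^2 + 3*x + 9) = (x + 1)*(x + 3)*(x^2 - 6*x + 9) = (x - 3)*(x + 1)*(x + 3)*(x - 3)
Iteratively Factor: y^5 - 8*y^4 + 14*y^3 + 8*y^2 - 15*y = (y - 1)*(y^4 - 7*y^3 + 7*y^2 + 15*y) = (y - 1)*(y + 1)*(y^3 - 8*y^2 + 15*y) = (y - 3)*(y - 1)*(y + 1)*(y^2 - 5*y) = (y - 5)*(y - 3)*(y - 1)*(y + 1)*(y)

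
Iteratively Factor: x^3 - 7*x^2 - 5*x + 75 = (x - 5)*(x^2 - 2*x - 15) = (x - 5)^2*(x + 3)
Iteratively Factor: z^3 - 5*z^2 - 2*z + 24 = (z - 3)*(z^2 - 2*z - 8) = (z - 3)*(z + 2)*(z - 4)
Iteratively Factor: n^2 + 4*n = (n)*(n + 4)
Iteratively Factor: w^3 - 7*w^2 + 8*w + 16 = (w + 1)*(w^2 - 8*w + 16) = (w - 4)*(w + 1)*(w - 4)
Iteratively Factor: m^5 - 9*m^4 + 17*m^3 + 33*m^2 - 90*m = (m - 5)*(m^4 - 4*m^3 - 3*m^2 + 18*m) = (m - 5)*(m + 2)*(m^3 - 6*m^2 + 9*m) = (m - 5)*(m - 3)*(m + 2)*(m^2 - 3*m) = (m - 5)*(m - 3)^2*(m + 2)*(m)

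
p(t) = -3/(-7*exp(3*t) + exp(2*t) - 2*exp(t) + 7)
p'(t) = -3*(21*exp(3*t) - 2*exp(2*t) + 2*exp(t))/(-7*exp(3*t) + exp(2*t) - 2*exp(t) + 7)^2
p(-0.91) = -0.51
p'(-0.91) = -0.16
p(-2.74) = -0.44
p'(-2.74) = -0.01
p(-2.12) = -0.44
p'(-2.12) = -0.02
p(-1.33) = -0.47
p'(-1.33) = -0.06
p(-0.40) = -0.75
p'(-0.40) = -1.27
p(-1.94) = -0.45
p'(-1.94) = -0.02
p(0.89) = 0.03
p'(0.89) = -0.10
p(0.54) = 0.10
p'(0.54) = -0.37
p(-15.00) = -0.43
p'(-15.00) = 0.00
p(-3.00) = -0.43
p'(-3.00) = -0.00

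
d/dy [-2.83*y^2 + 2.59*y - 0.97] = 2.59 - 5.66*y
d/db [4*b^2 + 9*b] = 8*b + 9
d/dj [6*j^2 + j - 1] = 12*j + 1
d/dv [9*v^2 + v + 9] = 18*v + 1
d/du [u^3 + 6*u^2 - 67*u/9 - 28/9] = 3*u^2 + 12*u - 67/9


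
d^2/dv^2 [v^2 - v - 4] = 2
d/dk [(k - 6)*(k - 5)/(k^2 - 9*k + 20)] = 2/(k^2 - 8*k + 16)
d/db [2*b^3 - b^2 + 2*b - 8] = 6*b^2 - 2*b + 2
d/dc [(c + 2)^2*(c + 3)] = (c + 2)*(3*c + 8)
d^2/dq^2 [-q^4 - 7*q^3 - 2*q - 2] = 6*q*(-2*q - 7)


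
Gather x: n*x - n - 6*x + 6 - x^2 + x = -n - x^2 + x*(n - 5) + 6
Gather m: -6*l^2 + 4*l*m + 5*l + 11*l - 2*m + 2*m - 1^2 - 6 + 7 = -6*l^2 + 4*l*m + 16*l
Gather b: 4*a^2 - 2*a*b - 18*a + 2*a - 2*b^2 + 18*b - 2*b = 4*a^2 - 16*a - 2*b^2 + b*(16 - 2*a)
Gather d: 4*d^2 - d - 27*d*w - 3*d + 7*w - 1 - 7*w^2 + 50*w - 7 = 4*d^2 + d*(-27*w - 4) - 7*w^2 + 57*w - 8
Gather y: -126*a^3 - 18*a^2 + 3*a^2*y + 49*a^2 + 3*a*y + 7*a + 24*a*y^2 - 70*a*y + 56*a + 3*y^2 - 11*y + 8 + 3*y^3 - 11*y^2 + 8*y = -126*a^3 + 31*a^2 + 63*a + 3*y^3 + y^2*(24*a - 8) + y*(3*a^2 - 67*a - 3) + 8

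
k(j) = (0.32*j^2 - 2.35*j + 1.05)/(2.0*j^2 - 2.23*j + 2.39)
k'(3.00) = 0.13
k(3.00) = -0.23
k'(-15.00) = 0.00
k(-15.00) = 0.22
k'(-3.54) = 0.04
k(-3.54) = 0.38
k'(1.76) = 0.20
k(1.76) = -0.45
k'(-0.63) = -0.00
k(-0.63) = 0.58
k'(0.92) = -0.57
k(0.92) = -0.41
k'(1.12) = -0.22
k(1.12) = -0.49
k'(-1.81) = 0.09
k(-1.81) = 0.49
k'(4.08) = 0.07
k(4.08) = -0.12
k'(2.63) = 0.16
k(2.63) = -0.28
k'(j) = (2.23 - 4.0*j)*(0.32*j^2 - 2.35*j + 1.05)/(2.0*j^2 - 2.23*j + 2.39)^2 + (0.64*j - 2.35)/(2.0*j^2 - 2.23*j + 2.39)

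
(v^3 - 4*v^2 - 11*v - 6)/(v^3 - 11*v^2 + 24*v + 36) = (v + 1)/(v - 6)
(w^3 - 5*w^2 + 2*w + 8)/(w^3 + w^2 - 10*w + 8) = (w^2 - 3*w - 4)/(w^2 + 3*w - 4)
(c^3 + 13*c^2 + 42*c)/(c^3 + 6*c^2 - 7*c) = (c + 6)/(c - 1)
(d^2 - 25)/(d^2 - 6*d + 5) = (d + 5)/(d - 1)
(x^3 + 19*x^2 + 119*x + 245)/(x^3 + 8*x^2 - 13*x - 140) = (x + 7)/(x - 4)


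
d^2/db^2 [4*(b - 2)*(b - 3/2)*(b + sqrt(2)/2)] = 24*b - 28 + 4*sqrt(2)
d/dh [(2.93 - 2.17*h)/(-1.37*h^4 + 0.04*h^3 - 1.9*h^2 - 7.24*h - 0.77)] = (-8.9187*h^4 + 16.23*h^3 - 4.4746*h^2 + 11.134*h + 22.8841)/(1.8769*h^8 - 0.1096*h^7 + 5.2076*h^6 + 19.6856*h^5 + 5.1406*h^4 + 27.4504*h^3 + 55.3436*h^2 + 11.1496*h + 0.5929)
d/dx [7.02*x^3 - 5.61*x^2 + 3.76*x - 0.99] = 21.06*x^2 - 11.22*x + 3.76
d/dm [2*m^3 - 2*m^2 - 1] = 2*m*(3*m - 2)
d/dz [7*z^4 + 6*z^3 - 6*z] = 28*z^3 + 18*z^2 - 6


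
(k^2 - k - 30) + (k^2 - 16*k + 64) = 2*k^2 - 17*k + 34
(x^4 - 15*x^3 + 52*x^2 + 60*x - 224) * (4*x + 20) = 4*x^5 - 40*x^4 - 92*x^3 + 1280*x^2 + 304*x - 4480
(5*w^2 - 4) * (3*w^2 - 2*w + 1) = 15*w^4 - 10*w^3 - 7*w^2 + 8*w - 4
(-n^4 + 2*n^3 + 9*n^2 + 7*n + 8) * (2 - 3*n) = 3*n^5 - 8*n^4 - 23*n^3 - 3*n^2 - 10*n + 16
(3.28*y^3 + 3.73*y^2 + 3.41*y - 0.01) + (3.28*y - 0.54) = 3.28*y^3 + 3.73*y^2 + 6.69*y - 0.55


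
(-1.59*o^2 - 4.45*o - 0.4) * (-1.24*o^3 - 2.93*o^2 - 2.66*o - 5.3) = 1.9716*o^5 + 10.1767*o^4 + 17.7639*o^3 + 21.436*o^2 + 24.649*o + 2.12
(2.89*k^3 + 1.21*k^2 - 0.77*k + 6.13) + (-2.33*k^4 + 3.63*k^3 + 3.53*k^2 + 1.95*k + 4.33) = -2.33*k^4 + 6.52*k^3 + 4.74*k^2 + 1.18*k + 10.46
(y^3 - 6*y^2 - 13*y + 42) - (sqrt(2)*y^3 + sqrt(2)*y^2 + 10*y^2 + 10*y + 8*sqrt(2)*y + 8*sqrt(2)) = -sqrt(2)*y^3 + y^3 - 16*y^2 - sqrt(2)*y^2 - 23*y - 8*sqrt(2)*y - 8*sqrt(2) + 42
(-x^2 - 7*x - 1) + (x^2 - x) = -8*x - 1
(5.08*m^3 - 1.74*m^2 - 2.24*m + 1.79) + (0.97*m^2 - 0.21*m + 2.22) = 5.08*m^3 - 0.77*m^2 - 2.45*m + 4.01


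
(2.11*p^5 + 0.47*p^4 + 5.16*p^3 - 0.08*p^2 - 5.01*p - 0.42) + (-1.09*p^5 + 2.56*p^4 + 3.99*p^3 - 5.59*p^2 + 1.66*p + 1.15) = 1.02*p^5 + 3.03*p^4 + 9.15*p^3 - 5.67*p^2 - 3.35*p + 0.73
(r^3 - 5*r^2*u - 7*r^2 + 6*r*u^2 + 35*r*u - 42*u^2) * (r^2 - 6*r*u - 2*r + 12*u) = r^5 - 11*r^4*u - 9*r^4 + 36*r^3*u^2 + 99*r^3*u + 14*r^3 - 36*r^2*u^3 - 324*r^2*u^2 - 154*r^2*u + 324*r*u^3 + 504*r*u^2 - 504*u^3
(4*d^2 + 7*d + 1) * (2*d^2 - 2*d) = 8*d^4 + 6*d^3 - 12*d^2 - 2*d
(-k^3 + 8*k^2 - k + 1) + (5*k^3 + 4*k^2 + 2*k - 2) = 4*k^3 + 12*k^2 + k - 1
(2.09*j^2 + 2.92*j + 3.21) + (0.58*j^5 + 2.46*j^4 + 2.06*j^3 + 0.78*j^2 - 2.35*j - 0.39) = 0.58*j^5 + 2.46*j^4 + 2.06*j^3 + 2.87*j^2 + 0.57*j + 2.82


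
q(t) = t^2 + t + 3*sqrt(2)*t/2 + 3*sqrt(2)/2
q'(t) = 2*t + 1 + 3*sqrt(2)/2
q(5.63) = 51.39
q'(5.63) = 14.38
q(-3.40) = 3.07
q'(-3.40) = -3.68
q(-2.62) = 0.81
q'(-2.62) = -2.12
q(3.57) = 26.01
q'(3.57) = 10.26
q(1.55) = 9.36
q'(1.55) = 6.22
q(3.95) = 30.05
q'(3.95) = 11.02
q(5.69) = 52.26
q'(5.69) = 14.50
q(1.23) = 7.47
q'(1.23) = 5.58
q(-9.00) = 55.03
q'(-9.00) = -14.88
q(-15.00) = 180.30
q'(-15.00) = -26.88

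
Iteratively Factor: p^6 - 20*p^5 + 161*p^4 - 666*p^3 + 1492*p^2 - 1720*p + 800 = (p - 4)*(p^5 - 16*p^4 + 97*p^3 - 278*p^2 + 380*p - 200) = (p - 5)*(p - 4)*(p^4 - 11*p^3 + 42*p^2 - 68*p + 40) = (p - 5)^2*(p - 4)*(p^3 - 6*p^2 + 12*p - 8) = (p - 5)^2*(p - 4)*(p - 2)*(p^2 - 4*p + 4) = (p - 5)^2*(p - 4)*(p - 2)^2*(p - 2)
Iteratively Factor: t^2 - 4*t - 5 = (t - 5)*(t + 1)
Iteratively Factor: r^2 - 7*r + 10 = (r - 5)*(r - 2)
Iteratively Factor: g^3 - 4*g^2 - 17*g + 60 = (g - 5)*(g^2 + g - 12) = (g - 5)*(g - 3)*(g + 4)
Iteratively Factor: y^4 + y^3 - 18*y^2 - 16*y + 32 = (y + 4)*(y^3 - 3*y^2 - 6*y + 8) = (y + 2)*(y + 4)*(y^2 - 5*y + 4) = (y - 1)*(y + 2)*(y + 4)*(y - 4)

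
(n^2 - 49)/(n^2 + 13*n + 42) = (n - 7)/(n + 6)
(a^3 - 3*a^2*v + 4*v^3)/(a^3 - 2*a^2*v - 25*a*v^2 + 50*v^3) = (-a^2 + a*v + 2*v^2)/(-a^2 + 25*v^2)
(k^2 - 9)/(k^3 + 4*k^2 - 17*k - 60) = (k - 3)/(k^2 + k - 20)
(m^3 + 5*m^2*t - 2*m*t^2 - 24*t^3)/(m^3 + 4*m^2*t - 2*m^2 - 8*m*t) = (m^2 + m*t - 6*t^2)/(m*(m - 2))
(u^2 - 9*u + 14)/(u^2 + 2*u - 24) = (u^2 - 9*u + 14)/(u^2 + 2*u - 24)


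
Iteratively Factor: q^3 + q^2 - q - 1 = (q + 1)*(q^2 - 1) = (q + 1)^2*(q - 1)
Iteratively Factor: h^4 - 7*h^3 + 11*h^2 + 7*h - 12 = (h - 3)*(h^3 - 4*h^2 - h + 4) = (h - 3)*(h + 1)*(h^2 - 5*h + 4) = (h - 3)*(h - 1)*(h + 1)*(h - 4)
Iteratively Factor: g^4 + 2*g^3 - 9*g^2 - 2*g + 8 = (g + 1)*(g^3 + g^2 - 10*g + 8) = (g - 2)*(g + 1)*(g^2 + 3*g - 4) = (g - 2)*(g - 1)*(g + 1)*(g + 4)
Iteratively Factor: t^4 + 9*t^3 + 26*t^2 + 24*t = (t)*(t^3 + 9*t^2 + 26*t + 24) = t*(t + 2)*(t^2 + 7*t + 12) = t*(t + 2)*(t + 3)*(t + 4)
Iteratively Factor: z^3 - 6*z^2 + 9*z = (z - 3)*(z^2 - 3*z) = z*(z - 3)*(z - 3)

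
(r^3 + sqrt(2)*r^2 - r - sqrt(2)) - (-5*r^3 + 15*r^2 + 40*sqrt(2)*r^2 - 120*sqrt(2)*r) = 6*r^3 - 39*sqrt(2)*r^2 - 15*r^2 - r + 120*sqrt(2)*r - sqrt(2)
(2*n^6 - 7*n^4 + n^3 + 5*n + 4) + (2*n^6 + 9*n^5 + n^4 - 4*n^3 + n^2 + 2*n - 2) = 4*n^6 + 9*n^5 - 6*n^4 - 3*n^3 + n^2 + 7*n + 2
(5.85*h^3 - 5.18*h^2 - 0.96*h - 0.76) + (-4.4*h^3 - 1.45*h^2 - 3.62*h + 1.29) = 1.45*h^3 - 6.63*h^2 - 4.58*h + 0.53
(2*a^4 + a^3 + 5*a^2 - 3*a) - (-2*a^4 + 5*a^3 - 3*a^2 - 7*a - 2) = 4*a^4 - 4*a^3 + 8*a^2 + 4*a + 2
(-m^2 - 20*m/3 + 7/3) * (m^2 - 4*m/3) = -m^4 - 16*m^3/3 + 101*m^2/9 - 28*m/9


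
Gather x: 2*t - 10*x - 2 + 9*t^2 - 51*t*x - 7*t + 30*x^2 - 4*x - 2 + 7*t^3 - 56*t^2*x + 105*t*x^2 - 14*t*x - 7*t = 7*t^3 + 9*t^2 - 12*t + x^2*(105*t + 30) + x*(-56*t^2 - 65*t - 14) - 4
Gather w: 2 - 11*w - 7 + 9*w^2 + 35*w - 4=9*w^2 + 24*w - 9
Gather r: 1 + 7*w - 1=7*w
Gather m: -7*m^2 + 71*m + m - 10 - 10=-7*m^2 + 72*m - 20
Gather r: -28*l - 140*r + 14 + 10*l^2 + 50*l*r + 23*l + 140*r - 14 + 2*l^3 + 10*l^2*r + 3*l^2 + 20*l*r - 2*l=2*l^3 + 13*l^2 - 7*l + r*(10*l^2 + 70*l)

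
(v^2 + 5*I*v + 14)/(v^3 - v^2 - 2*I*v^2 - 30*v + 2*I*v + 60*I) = (v + 7*I)/(v^2 - v - 30)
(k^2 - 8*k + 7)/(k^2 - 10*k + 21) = (k - 1)/(k - 3)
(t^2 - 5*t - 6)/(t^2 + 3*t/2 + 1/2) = 2*(t - 6)/(2*t + 1)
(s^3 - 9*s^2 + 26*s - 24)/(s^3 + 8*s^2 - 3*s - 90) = (s^2 - 6*s + 8)/(s^2 + 11*s + 30)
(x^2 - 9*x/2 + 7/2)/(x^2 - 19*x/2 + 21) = (x - 1)/(x - 6)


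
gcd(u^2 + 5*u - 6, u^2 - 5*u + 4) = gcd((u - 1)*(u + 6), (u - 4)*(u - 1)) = u - 1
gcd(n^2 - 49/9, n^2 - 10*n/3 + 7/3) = n - 7/3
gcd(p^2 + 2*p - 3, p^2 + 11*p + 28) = 1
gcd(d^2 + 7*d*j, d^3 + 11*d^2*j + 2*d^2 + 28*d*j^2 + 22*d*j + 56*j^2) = d + 7*j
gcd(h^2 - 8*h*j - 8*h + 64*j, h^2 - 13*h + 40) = h - 8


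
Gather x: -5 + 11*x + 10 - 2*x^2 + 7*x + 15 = -2*x^2 + 18*x + 20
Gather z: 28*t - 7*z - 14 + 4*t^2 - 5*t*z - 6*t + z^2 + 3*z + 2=4*t^2 + 22*t + z^2 + z*(-5*t - 4) - 12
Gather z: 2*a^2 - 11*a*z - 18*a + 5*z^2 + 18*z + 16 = 2*a^2 - 18*a + 5*z^2 + z*(18 - 11*a) + 16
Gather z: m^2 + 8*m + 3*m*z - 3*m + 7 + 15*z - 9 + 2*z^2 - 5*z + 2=m^2 + 5*m + 2*z^2 + z*(3*m + 10)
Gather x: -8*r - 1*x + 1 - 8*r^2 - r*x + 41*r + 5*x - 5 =-8*r^2 + 33*r + x*(4 - r) - 4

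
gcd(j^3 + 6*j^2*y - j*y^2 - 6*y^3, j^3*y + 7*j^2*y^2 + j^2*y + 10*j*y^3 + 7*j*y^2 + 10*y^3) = 1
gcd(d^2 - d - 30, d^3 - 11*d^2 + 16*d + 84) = d - 6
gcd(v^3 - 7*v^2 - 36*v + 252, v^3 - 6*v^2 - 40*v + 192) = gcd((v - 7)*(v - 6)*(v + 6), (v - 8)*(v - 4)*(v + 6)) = v + 6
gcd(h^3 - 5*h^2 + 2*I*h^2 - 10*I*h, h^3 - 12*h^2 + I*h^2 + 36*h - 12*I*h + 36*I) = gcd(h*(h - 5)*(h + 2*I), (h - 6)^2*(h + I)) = 1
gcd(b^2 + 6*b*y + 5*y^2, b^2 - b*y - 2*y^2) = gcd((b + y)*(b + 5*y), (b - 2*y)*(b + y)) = b + y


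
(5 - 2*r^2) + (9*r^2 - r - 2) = 7*r^2 - r + 3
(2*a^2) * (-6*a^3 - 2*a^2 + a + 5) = -12*a^5 - 4*a^4 + 2*a^3 + 10*a^2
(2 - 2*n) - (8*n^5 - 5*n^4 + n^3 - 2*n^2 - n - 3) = -8*n^5 + 5*n^4 - n^3 + 2*n^2 - n + 5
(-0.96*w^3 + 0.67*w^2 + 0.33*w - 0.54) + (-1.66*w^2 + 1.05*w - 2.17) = -0.96*w^3 - 0.99*w^2 + 1.38*w - 2.71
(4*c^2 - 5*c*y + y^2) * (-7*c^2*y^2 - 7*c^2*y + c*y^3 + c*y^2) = -28*c^4*y^2 - 28*c^4*y + 39*c^3*y^3 + 39*c^3*y^2 - 12*c^2*y^4 - 12*c^2*y^3 + c*y^5 + c*y^4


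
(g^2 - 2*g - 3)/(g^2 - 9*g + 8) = (g^2 - 2*g - 3)/(g^2 - 9*g + 8)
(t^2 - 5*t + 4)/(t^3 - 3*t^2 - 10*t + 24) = (t - 1)/(t^2 + t - 6)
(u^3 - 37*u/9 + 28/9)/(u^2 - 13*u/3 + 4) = (3*u^2 + 4*u - 7)/(3*(u - 3))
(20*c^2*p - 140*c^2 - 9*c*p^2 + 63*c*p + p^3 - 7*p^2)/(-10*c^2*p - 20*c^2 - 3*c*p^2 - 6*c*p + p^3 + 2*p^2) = (-4*c*p + 28*c + p^2 - 7*p)/(2*c*p + 4*c + p^2 + 2*p)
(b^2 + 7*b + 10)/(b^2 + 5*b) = (b + 2)/b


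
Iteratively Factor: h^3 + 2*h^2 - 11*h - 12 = (h - 3)*(h^2 + 5*h + 4) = (h - 3)*(h + 4)*(h + 1)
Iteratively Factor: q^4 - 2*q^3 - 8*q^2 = (q - 4)*(q^3 + 2*q^2) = (q - 4)*(q + 2)*(q^2) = q*(q - 4)*(q + 2)*(q)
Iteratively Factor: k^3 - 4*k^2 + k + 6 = (k - 3)*(k^2 - k - 2) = (k - 3)*(k - 2)*(k + 1)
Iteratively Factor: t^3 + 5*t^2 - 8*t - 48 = (t + 4)*(t^2 + t - 12) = (t + 4)^2*(t - 3)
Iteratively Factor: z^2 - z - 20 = (z - 5)*(z + 4)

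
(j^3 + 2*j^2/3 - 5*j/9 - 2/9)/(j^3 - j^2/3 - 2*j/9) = (j + 1)/j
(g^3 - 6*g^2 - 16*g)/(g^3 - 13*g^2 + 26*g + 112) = g/(g - 7)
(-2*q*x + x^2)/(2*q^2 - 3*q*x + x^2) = x/(-q + x)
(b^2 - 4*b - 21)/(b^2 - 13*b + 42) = (b + 3)/(b - 6)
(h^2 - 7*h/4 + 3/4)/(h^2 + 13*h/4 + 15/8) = 2*(4*h^2 - 7*h + 3)/(8*h^2 + 26*h + 15)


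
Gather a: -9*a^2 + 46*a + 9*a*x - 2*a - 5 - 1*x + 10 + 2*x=-9*a^2 + a*(9*x + 44) + x + 5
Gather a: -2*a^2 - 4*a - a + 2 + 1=-2*a^2 - 5*a + 3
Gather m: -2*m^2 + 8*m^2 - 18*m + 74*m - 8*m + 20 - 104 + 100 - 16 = 6*m^2 + 48*m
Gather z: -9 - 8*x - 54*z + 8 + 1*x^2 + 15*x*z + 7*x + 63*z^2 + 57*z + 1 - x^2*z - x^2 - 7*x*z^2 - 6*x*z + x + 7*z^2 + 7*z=z^2*(70 - 7*x) + z*(-x^2 + 9*x + 10)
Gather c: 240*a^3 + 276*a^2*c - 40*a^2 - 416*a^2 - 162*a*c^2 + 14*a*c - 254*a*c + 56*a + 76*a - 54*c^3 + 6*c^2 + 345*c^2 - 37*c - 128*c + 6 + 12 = 240*a^3 - 456*a^2 + 132*a - 54*c^3 + c^2*(351 - 162*a) + c*(276*a^2 - 240*a - 165) + 18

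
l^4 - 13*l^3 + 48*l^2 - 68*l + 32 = (l - 8)*(l - 2)^2*(l - 1)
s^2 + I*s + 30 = (s - 5*I)*(s + 6*I)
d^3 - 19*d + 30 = (d - 3)*(d - 2)*(d + 5)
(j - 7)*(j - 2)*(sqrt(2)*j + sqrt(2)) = sqrt(2)*j^3 - 8*sqrt(2)*j^2 + 5*sqrt(2)*j + 14*sqrt(2)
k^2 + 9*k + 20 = (k + 4)*(k + 5)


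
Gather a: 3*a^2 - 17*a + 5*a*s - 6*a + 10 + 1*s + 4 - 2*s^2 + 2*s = 3*a^2 + a*(5*s - 23) - 2*s^2 + 3*s + 14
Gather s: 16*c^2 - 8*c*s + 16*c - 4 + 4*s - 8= 16*c^2 + 16*c + s*(4 - 8*c) - 12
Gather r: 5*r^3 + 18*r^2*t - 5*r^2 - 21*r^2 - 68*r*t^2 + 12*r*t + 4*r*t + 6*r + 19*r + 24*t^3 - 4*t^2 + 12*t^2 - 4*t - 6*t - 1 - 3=5*r^3 + r^2*(18*t - 26) + r*(-68*t^2 + 16*t + 25) + 24*t^3 + 8*t^2 - 10*t - 4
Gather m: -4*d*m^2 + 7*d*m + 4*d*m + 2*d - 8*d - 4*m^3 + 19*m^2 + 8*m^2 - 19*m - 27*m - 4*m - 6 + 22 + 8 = -6*d - 4*m^3 + m^2*(27 - 4*d) + m*(11*d - 50) + 24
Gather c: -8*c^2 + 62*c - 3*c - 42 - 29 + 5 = -8*c^2 + 59*c - 66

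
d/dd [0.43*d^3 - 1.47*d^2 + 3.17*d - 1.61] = 1.29*d^2 - 2.94*d + 3.17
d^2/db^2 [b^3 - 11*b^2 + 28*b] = 6*b - 22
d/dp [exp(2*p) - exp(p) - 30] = (2*exp(p) - 1)*exp(p)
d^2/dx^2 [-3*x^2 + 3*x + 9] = -6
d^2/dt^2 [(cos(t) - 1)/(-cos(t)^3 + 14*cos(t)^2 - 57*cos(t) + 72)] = (-27*(1 - cos(t)^2)^2 + 4*cos(t)^5 - 82*cos(t)^3 + 629*cos(t)^2 + 32*cos(t) - 387)/((cos(t) - 8)^3*(cos(t) - 3)^4)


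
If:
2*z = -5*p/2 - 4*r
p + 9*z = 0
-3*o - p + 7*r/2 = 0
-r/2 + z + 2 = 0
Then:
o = 862/75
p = -288/25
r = 164/25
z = 32/25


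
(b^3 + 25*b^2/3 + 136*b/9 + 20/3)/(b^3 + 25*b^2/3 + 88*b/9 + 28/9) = (3*b^2 + 23*b + 30)/(3*b^2 + 23*b + 14)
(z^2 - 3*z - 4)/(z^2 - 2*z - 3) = (z - 4)/(z - 3)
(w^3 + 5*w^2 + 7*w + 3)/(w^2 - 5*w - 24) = (w^2 + 2*w + 1)/(w - 8)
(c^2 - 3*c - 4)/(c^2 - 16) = (c + 1)/(c + 4)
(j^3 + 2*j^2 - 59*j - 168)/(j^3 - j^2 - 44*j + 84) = (j^2 - 5*j - 24)/(j^2 - 8*j + 12)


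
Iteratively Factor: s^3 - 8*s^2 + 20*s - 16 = (s - 4)*(s^2 - 4*s + 4) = (s - 4)*(s - 2)*(s - 2)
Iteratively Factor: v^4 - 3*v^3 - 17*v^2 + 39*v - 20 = (v - 1)*(v^3 - 2*v^2 - 19*v + 20) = (v - 1)^2*(v^2 - v - 20) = (v - 5)*(v - 1)^2*(v + 4)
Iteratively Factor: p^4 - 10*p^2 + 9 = (p - 3)*(p^3 + 3*p^2 - p - 3) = (p - 3)*(p + 3)*(p^2 - 1) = (p - 3)*(p - 1)*(p + 3)*(p + 1)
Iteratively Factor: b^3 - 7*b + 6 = (b - 2)*(b^2 + 2*b - 3) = (b - 2)*(b + 3)*(b - 1)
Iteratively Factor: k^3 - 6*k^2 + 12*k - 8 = (k - 2)*(k^2 - 4*k + 4) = (k - 2)^2*(k - 2)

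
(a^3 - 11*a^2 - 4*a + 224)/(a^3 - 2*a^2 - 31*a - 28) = (a - 8)/(a + 1)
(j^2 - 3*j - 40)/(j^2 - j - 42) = (-j^2 + 3*j + 40)/(-j^2 + j + 42)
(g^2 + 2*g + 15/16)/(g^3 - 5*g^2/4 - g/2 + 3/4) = (g + 5/4)/(g^2 - 2*g + 1)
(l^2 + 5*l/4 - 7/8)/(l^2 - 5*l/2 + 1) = (l + 7/4)/(l - 2)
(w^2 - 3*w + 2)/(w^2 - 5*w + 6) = (w - 1)/(w - 3)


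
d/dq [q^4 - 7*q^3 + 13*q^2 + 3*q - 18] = 4*q^3 - 21*q^2 + 26*q + 3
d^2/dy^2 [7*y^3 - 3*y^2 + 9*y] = 42*y - 6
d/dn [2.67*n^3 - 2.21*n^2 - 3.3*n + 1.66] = 8.01*n^2 - 4.42*n - 3.3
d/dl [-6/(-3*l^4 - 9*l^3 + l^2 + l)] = 6*(-12*l^3 - 27*l^2 + 2*l + 1)/(l^2*(3*l^3 + 9*l^2 - l - 1)^2)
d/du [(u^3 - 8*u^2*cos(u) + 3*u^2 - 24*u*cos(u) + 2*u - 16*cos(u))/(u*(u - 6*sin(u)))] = (8*u^4*sin(u) + 6*u^4*cos(u) + u^4 + 12*u^3*sin(u) + 18*u^3*cos(u) - 48*u^3 - 2*u^2*sin(u) + 24*u^2*sin(2*u) + 36*u^2*cos(u) - 146*u^2 + 32*u*cos(u) - 96*u - 48*sin(2*u))/(u^2*(u - 6*sin(u))^2)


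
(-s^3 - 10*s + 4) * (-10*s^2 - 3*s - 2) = 10*s^5 + 3*s^4 + 102*s^3 - 10*s^2 + 8*s - 8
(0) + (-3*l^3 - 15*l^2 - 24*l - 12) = -3*l^3 - 15*l^2 - 24*l - 12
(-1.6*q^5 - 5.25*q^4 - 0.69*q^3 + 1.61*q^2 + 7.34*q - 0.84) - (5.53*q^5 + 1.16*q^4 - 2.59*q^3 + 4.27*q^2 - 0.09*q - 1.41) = -7.13*q^5 - 6.41*q^4 + 1.9*q^3 - 2.66*q^2 + 7.43*q + 0.57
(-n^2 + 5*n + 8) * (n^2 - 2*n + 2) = -n^4 + 7*n^3 - 4*n^2 - 6*n + 16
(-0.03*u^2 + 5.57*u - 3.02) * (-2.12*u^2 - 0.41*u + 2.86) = 0.0636*u^4 - 11.7961*u^3 + 4.0329*u^2 + 17.1684*u - 8.6372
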